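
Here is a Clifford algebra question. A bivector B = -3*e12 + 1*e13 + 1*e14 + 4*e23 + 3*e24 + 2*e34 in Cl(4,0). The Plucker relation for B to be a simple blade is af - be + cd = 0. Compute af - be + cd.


Plucker relation: af - be + cd
a*f = (-3)*2 = -6
b*e = 1*3 = 3
c*d = 1*4 = 4
af - be + cd = -6 - 3 + 4
= -5


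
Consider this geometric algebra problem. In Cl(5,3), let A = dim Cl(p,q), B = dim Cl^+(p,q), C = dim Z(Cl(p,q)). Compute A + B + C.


n = 5 + 3 = 8
Total dim = 2^8 = 256
Even subalgebra dim = 2^7 = 128
n is even, so center dim = 1
Sum = 256 + 128 + 1 = 385


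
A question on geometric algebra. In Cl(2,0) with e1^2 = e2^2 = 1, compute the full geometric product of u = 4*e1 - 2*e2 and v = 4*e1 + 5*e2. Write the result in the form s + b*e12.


Expand: (4*e1 - 2*e2)(4*e1 + 5*e2)
= 4*4*e1e1 + 4*5*e1e2 + (-2)*4*e2e1 + (-2)*5*e2e2
Using e1^2 = e2^2 = 1, e2e1 = -e1e2:
Scalar part s = 4*4 + (-2)*5 = 16 + (-10) = 6
Bivector part b = 4*5 - (-2)*4 = 20 - (-8) = 28
uv = 6 + 28*e12


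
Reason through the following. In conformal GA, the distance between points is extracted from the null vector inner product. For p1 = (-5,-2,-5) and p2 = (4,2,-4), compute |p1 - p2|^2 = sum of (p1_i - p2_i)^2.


p1 - p2 = (-9, -4, -1)
|p1 - p2|^2 = (-9)^2 + (-4)^2 + (-1)^2
= 81 + 16 + 1
= 98


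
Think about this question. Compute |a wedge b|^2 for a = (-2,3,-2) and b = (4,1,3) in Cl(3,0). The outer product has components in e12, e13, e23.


a wedge b = (a1*b2 - a2*b1)*e12 + (a1*b3 - a3*b1)*e13 + (a2*b3 - a3*b2)*e23
e12 coeff: (-2)*1 - 3*4 = -2 - 12 = -14
e13 coeff: (-2)*3 - (-2)*4 = -6 - (-8) = 2
e23 coeff: 3*3 - (-2)*1 = 9 - (-2) = 11
|a wedge b|^2 = (-14)^2 + 2^2 + 11^2
= 196 + 4 + 121
= 321


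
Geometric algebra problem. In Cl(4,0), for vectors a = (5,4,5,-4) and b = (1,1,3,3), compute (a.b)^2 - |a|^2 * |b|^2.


a . b = 5*1 + 4*1 + 5*3 + (-4)*3
= 5 + 4 + 15 + (-12) = 12
|a|^2 = 5^2 + 4^2 + 5^2 + (-4)^2 = 82
|b|^2 = 1^2 + 1^2 + 3^2 + 3^2 = 20
(a.b)^2 = 12^2 = 144
|a|^2 * |b|^2 = 82 * 20 = 1640
Result = 144 - 1640 = -1496


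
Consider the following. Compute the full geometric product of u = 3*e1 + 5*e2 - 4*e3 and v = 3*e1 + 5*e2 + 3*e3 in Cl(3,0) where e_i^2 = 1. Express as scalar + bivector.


In Cl(3,0): e_i^2 = 1, e_ie_j = -e_je_i for i != j.
Scalar part = u . v = 3*3 + 5*5 + (-4)*3
= 9 + 25 + (-12) = 22
e12 coeff = 3*5 - 5*3 = 15 - 15 = 0
e13 coeff = 3*3 - (-4)*3 = 9 - (-12) = 21
e23 coeff = 5*3 - (-4)*5 = 15 - (-20) = 35
uv = 22 + 0*e12 + 21*e13 + 35*e23


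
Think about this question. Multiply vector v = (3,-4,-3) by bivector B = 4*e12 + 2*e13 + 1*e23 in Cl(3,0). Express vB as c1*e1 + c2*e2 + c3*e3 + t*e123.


vB has grade-1 (vector) and grade-3 (trivector) parts: vB = (v _| B) + (v ^ B).
Vector part <vB>_1:
  e1: -v2*b12 - v3*b13 = -(-4)*(4) - (-3)*(2) = 22
  e2: v1*b12 - v3*b23 = (3)*(4) - (-3)*(1) = 15
  e3: v1*b13 + v2*b23 = (3)*(2) + (-4)*(1) = 2
Trivector part <vB>_3:
  e123: v1*b23 - v2*b13 + v3*b12 = (3)*(1) - (-4)*(2) + (-3)*(4) = -1
vB = 22*e1 + 15*e2 + 2*e3 - 1*e123


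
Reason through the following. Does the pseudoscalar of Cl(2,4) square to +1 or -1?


The pseudoscalar I = e1...e_n (product of all n generators) of Cl(p,q) satisfies I^2 = (-1)^(q + n(n-1)/2).
p = 2, q = 4, n = p + q = 6
n(n-1)/2 = 6 * 5 / 2 = 15
Exponent = q + n(n-1)/2 = 4 + 15 = 19
I^2 = (-1)^19 = -1


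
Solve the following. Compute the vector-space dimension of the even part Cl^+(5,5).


Even subalgebra dimension = 2^(n-1)
n = 5 + 5 = 10
2^(10 - 1) = 2^9 = 512
Verification: sum of C(10,k) for even k = 1 + 45 + 210 + 210 + 45 + 1 = 512
Result = 512


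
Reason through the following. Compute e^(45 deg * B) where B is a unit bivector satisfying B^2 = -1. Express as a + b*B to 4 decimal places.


For a unit bivector B with B^2 = -1, the exponential series gives
e^(theta*B) = cos(theta) + sin(theta)*B (the GA analogue of Euler's formula).
theta = 45 degrees = 0.785398 rad
cos(45 deg) = 0.7071
sin(45 deg) = 0.7071
exp(theta*B) = 0.7071 + 0.7071*B


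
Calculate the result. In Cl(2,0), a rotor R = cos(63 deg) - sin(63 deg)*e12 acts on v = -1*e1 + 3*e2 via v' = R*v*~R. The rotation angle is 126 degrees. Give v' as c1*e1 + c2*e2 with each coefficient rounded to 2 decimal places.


Rotor R = cos(63deg) - sin(63deg)*e12
Rotation angle theta = 2 * 63 = 126 degrees
v' = R*v*~R rotates v by theta.
cos(126deg) = -0.5878, sin(126deg) = 0.8090
v'_1 = -1*cos(126deg) - 3*sin(126deg)
= -1*(-0.5878) - 3*0.8090
= -1.84
v'_2 = -1*sin(126deg) + 3*cos(126deg)
= -1*0.8090 + 3*(-0.5878)
= -2.57
v' = -1.84*e1 - 2.57*e2


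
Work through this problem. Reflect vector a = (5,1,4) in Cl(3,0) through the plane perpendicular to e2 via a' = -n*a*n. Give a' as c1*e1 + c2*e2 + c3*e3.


Reflection formula: a' = -n*a*n, with n = e2 (unit vector, n^2 = 1).
For reflection through hyperplane perp to e2:
The component along e2 flips sign, others stay.
a = (5, 1, 4)
a' = (5, -1, 4)
a' = 5*e1 - 1*e2 + 4*e3


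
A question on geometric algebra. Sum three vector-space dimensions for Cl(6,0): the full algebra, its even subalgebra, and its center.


n = 6 + 0 = 6
Total dim = 2^6 = 64
Even subalgebra dim = 2^5 = 32
n is even, so center dim = 1
Sum = 64 + 32 + 1 = 97


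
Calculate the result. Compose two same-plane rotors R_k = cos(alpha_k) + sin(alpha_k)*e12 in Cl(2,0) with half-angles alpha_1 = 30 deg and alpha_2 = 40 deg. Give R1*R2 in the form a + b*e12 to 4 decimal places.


Same-plane rotors commute and their half-angles add:
R1*R2 = cos(a1 + a2) + sin(a1 + a2)*e12.
a1 + a2 = 30 + 40 = 70 deg
cos(70 deg) = 0.3420
sin(70 deg) = 0.9397
R1*R2 = 0.3420 + 0.9397*e12


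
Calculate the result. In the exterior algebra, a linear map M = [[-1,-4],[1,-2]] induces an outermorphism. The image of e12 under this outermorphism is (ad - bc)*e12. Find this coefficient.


The outermorphism of a linear map f sends e1^e2 to f(e1)^f(e2).
f(e1) = -1*e1 + 1*e2
f(e2) = -4*e1 - 2*e2
f(e1) ^ f(e2) = (-1*e1 + 1*e2) ^ (-4*e1 - 2*e2)
= (-1)*(-2)*e12 + 1*(-4)*e21
= (2 - (-4))*e12
= 6*e12
Coefficient = 6


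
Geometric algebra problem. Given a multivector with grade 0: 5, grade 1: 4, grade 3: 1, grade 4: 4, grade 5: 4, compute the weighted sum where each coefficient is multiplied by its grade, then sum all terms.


Grade-weighted sum = sum of grade_k * coefficient_k
0*5 = 0
1*4 = 4
3*1 = 3
4*4 = 16
5*4 = 20
Total = 0 + 4 + 3 + 16 + 20 = 43


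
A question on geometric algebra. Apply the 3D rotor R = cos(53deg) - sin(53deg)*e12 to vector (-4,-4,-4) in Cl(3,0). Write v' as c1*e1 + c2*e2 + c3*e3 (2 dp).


Rotor R = cos(53deg) - sin(53deg)*e12
Rotation angle theta = 2 * 53 = 106 degrees in the e12 plane (e1 -> e2).
The component perpendicular to the plane (e3) is invariant: v'_3 = v3 = -4.00
cos(106deg) = -0.2756, sin(106deg) = 0.9613
v'_1 = v1*cos(theta) - v2*sin(theta) = -4*(-0.2756) - (-4)*0.9613 = 4.95
v'_2 = v1*sin(theta) + v2*cos(theta) = -4*0.9613 + (-4)*(-0.2756) = -2.74
v' = 4.95*e1 - 2.74*e2 - 4.00*e3


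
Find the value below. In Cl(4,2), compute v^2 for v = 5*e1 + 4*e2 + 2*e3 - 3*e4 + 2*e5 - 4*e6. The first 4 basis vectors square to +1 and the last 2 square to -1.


v^2 = sum of c_i^2 * e_i^2
Positive signature terms (e_i^2 = +1): 5^2 + 4^2 + 2^2 + (-3)^2 = 54
Negative signature terms (e_j^2 = -1): 2^2 + (-4)^2 = 20
v^2 = 54 - 20 = 34


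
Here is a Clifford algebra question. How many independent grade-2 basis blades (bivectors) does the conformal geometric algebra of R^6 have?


The conformal model of R^6 uses Cl(7,1) with m = 6 + 2 = 8 generators.
Number of grade-2 blades = C(m, 2) = C(8, 2)
= 8*7/2 = 28


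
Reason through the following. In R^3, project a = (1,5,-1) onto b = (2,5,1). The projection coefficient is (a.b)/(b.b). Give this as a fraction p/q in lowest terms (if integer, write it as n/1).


Projection coefficient = (a . b) / (b . b)
a . b = 1*2 + 5*5 + (-1)*1
= 2 + 25 + (-1) = 26
b . b = 2^2 + 5^2 + 1^2
= 4 + 25 + 1 = 30
Coefficient = 26/30
In lowest terms: 13/15


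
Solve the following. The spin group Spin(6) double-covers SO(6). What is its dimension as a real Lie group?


Spin(n) double-covers SO(n); both have Lie algebra so(n) of dimension n(n-1)/2.
n = 6
n(n-1) = 6 * 5 = 30
dim Spin(6) = 30/2 = 15


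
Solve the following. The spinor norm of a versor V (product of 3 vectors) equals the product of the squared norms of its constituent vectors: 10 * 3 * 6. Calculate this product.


Spinor norm N(V) = |v1|^2 * |v2|^2 * ... * |v3|^2
= 10 * 3 * 6
Running product: 10, 30, 180
N(V) = 180


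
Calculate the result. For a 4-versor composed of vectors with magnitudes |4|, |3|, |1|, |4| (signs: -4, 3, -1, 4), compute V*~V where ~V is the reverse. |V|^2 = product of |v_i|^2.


Each vector v_i has |v_i|^2 = s_i^2
Squared scales: (-4)^2 = 16, 3^2 = 9, (-1)^2 = 1, 4^2 = 16
|V|^2 = 16 * 9 * 1 * 16
= 2304


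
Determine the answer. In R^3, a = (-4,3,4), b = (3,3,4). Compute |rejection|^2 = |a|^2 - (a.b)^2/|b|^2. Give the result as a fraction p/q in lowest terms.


|a|^2 = (-4)^2 + 3^2 + 4^2 = 41
|b|^2 = 3^2 + 3^2 + 4^2 = 34
a . b = (-4)*3 + 3*3 + 4*4 = 13
(a.b)^2 = 13^2 = 169
|rej|^2 = 41 - 169/34
= (1394 - 169)/34
= 1225/34
In lowest terms: 1225/34


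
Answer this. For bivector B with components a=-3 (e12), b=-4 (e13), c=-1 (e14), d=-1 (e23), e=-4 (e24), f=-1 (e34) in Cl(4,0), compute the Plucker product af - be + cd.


Plucker relation: af - be + cd
a*f = (-3)*(-1) = 3
b*e = (-4)*(-4) = 16
c*d = (-1)*(-1) = 1
af - be + cd = 3 - 16 + 1
= -12


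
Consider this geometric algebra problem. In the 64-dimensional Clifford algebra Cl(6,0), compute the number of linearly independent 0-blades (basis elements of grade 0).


Number of grade-k basis blades in Cl(p,q) with n = p + q is C(n, k).
n = 6 + 0 = 6
C(6, 0) = 6! / (0! * 6!)
= 720 / (1 * 720)
= 1


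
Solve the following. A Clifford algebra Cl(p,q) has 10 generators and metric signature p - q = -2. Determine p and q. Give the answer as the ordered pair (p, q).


We need p + q = 10 and p - q = -2.
Adding: 2p = 10 + (-2) = 8, so p = 4.
Then q = 10 - 4 = 6.
(p, q) = (4, 6)


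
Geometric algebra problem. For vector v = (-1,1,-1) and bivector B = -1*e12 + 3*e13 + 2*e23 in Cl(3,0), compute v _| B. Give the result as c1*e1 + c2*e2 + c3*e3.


Left contraction v _| B = <vB>_1 (grade-1 part of the geometric product vB).
Using e1_|e12 = e2, e2_|e12 = -e1, e1_|e13 = e3, e3_|e13 = -e1, e2_|e23 = e3, e3_|e23 = -e2:
e1 coeff: -v2*b12 - v3*b13 = -(1)*(-1) - (-1)*(3) = 4
e2 coeff: v1*b12 - v3*b23 = (-1)*(-1) - (-1)*(2) = 3
e3 coeff: v1*b13 + v2*b23 = (-1)*(3) + (1)*(2) = -1
v _| B = 4*e1 + 3*e2 - 1*e3


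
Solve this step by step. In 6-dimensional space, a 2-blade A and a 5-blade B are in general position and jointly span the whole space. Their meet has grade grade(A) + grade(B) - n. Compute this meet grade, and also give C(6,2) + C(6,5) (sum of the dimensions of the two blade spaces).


Meet grade = grade(A) + grade(B) - n
= 2 + 5 - 6 = 1
C(6,2) = 15
C(6,5) = 6
dim_A + dim_B = 15 + 6 = 21


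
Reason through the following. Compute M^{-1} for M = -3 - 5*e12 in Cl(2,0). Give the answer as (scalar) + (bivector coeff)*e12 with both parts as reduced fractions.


M = -3 - 5*e12, where e12^2 = -1.
Since M commutes with its reverse ~M = a - b*e12, M * ~M = a^2 - b^2*e12^2 = a^2 + b^2.
So M^{-1} = ~M / (a^2 + b^2) = (a - b*e12)/(a^2 + b^2).
a^2 + b^2 = 9 + 25 = 34
Scalar part = -3/34 = -3/34
Bivector coeff = 5/34 = 5/34
M^{-1} = -3/34 + 5/34*e12


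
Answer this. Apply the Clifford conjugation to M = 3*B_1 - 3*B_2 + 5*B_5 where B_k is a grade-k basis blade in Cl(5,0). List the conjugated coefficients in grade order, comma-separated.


Clifford conjugate sign for grade k: (-1)^(k(k+1)/2)
Grade 1: (-1)^(1*2/2) = (-1)^1 = -1, coeff 3 -> -3
Grade 2: (-1)^(2*3/2) = (-1)^3 = -1, coeff -3 -> 3
Grade 5: (-1)^(5*6/2) = (-1)^15 = -1, coeff 5 -> -5
Conjugated coefficients: -3, 3, -5


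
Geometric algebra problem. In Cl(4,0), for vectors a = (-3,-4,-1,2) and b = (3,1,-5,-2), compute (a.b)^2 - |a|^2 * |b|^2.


a . b = (-3)*3 + (-4)*1 + (-1)*(-5) + 2*(-2)
= -9 + (-4) + 5 + (-4) = -12
|a|^2 = (-3)^2 + (-4)^2 + (-1)^2 + 2^2 = 30
|b|^2 = 3^2 + 1^2 + (-5)^2 + (-2)^2 = 39
(a.b)^2 = (-12)^2 = 144
|a|^2 * |b|^2 = 30 * 39 = 1170
Result = 144 - 1170 = -1026


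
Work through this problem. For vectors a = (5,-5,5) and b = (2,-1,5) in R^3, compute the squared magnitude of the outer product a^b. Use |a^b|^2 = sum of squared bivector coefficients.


a wedge b = (a1*b2 - a2*b1)*e12 + (a1*b3 - a3*b1)*e13 + (a2*b3 - a3*b2)*e23
e12 coeff: 5*(-1) - (-5)*2 = -5 - (-10) = 5
e13 coeff: 5*5 - 5*2 = 25 - 10 = 15
e23 coeff: (-5)*5 - 5*(-1) = -25 - (-5) = -20
|a wedge b|^2 = 5^2 + 15^2 + (-20)^2
= 25 + 225 + 400
= 650


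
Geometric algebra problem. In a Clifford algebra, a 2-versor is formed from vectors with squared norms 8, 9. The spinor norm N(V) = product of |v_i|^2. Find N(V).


Spinor norm N(V) = |v1|^2 * |v2|^2 * ... * |v2|^2
= 8 * 9
Running product: 8, 72
N(V) = 72


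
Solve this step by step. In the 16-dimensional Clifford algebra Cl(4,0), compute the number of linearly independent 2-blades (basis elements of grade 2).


Number of grade-k basis blades in Cl(p,q) with n = p + q is C(n, k).
n = 4 + 0 = 4
C(4, 2) = 4! / (2! * 2!)
= 24 / (2 * 2)
= 6


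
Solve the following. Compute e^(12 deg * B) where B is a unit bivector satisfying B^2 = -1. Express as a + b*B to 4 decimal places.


For a unit bivector B with B^2 = -1, the exponential series gives
e^(theta*B) = cos(theta) + sin(theta)*B (the GA analogue of Euler's formula).
theta = 12 degrees = 0.20944 rad
cos(12 deg) = 0.9781
sin(12 deg) = 0.2079
exp(theta*B) = 0.9781 + 0.2079*B


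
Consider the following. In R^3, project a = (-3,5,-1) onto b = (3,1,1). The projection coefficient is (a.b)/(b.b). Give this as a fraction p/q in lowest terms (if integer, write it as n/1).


Projection coefficient = (a . b) / (b . b)
a . b = (-3)*3 + 5*1 + (-1)*1
= -9 + 5 + (-1) = -5
b . b = 3^2 + 1^2 + 1^2
= 9 + 1 + 1 = 11
Coefficient = -5/11
In lowest terms: -5/11


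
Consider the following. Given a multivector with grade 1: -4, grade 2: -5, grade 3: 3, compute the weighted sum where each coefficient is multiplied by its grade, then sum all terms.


Grade-weighted sum = sum of grade_k * coefficient_k
1*(-4) = -4
2*(-5) = -10
3*3 = 9
Total = -4 + (-10) + 9 = -5


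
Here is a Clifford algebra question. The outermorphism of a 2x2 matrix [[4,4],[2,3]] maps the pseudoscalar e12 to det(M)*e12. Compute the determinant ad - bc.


The outermorphism of a linear map f sends e1^e2 to f(e1)^f(e2).
f(e1) = 4*e1 + 2*e2
f(e2) = 4*e1 + 3*e2
f(e1) ^ f(e2) = (4*e1 + 2*e2) ^ (4*e1 + 3*e2)
= 4*3*e12 + 2*4*e21
= (12 - 8)*e12
= 4*e12
Coefficient = 4


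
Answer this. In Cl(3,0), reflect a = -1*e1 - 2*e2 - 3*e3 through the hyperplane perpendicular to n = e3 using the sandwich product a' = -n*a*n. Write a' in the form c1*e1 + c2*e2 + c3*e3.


Reflection formula: a' = -n*a*n, with n = e3 (unit vector, n^2 = 1).
For reflection through hyperplane perp to e3:
The component along e3 flips sign, others stay.
a = (-1, -2, -3)
a' = (-1, -2, 3)
a' = -1*e1 - 2*e2 + 3*e3


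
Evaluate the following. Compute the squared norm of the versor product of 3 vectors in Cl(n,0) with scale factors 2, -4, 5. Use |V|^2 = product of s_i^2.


Each vector v_i has |v_i|^2 = s_i^2
Squared scales: 2^2 = 4, (-4)^2 = 16, 5^2 = 25
|V|^2 = 4 * 16 * 25
= 1600


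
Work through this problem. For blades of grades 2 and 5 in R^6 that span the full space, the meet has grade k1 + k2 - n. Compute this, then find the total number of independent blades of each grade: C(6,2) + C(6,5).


Meet grade = grade(A) + grade(B) - n
= 2 + 5 - 6 = 1
C(6,2) = 15
C(6,5) = 6
dim_A + dim_B = 15 + 6 = 21


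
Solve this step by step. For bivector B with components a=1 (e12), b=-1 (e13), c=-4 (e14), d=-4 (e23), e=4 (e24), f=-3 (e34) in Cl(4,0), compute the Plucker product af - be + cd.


Plucker relation: af - be + cd
a*f = 1*(-3) = -3
b*e = (-1)*4 = -4
c*d = (-4)*(-4) = 16
af - be + cd = -3 - (-4) + 16
= 17


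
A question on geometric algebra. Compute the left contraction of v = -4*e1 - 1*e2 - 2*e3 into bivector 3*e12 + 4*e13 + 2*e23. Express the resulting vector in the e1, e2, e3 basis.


Left contraction v _| B = <vB>_1 (grade-1 part of the geometric product vB).
Using e1_|e12 = e2, e2_|e12 = -e1, e1_|e13 = e3, e3_|e13 = -e1, e2_|e23 = e3, e3_|e23 = -e2:
e1 coeff: -v2*b12 - v3*b13 = -(-1)*(3) - (-2)*(4) = 11
e2 coeff: v1*b12 - v3*b23 = (-4)*(3) - (-2)*(2) = -8
e3 coeff: v1*b13 + v2*b23 = (-4)*(4) + (-1)*(2) = -18
v _| B = 11*e1 - 8*e2 - 18*e3


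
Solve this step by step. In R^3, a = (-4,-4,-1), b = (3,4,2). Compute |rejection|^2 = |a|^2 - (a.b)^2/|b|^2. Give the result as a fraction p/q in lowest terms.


|a|^2 = (-4)^2 + (-4)^2 + (-1)^2 = 33
|b|^2 = 3^2 + 4^2 + 2^2 = 29
a . b = (-4)*3 + (-4)*4 + (-1)*2 = -30
(a.b)^2 = (-30)^2 = 900
|rej|^2 = 33 - 900/29
= (957 - 900)/29
= 57/29
In lowest terms: 57/29


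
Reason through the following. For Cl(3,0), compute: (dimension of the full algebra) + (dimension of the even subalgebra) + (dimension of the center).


n = 3 + 0 = 3
Total dim = 2^3 = 8
Even subalgebra dim = 2^2 = 4
n is odd, so center dim = 2
Sum = 8 + 4 + 2 = 14


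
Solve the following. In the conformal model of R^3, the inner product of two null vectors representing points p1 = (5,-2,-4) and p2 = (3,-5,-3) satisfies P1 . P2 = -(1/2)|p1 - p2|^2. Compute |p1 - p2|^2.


p1 - p2 = (2, 3, -1)
|p1 - p2|^2 = 2^2 + 3^2 + (-1)^2
= 4 + 9 + 1
= 14


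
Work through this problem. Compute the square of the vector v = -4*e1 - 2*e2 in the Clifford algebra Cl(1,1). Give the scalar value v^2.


v^2 = sum of c_i^2 * e_i^2
Positive signature terms (e_i^2 = +1): (-4)^2 = 16
Negative signature terms (e_j^2 = -1): (-2)^2 = 4
v^2 = 16 - 4 = 12


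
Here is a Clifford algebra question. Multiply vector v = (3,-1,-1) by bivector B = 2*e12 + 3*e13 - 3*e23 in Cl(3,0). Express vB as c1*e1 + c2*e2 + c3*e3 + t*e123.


vB has grade-1 (vector) and grade-3 (trivector) parts: vB = (v _| B) + (v ^ B).
Vector part <vB>_1:
  e1: -v2*b12 - v3*b13 = -(-1)*(2) - (-1)*(3) = 5
  e2: v1*b12 - v3*b23 = (3)*(2) - (-1)*(-3) = 3
  e3: v1*b13 + v2*b23 = (3)*(3) + (-1)*(-3) = 12
Trivector part <vB>_3:
  e123: v1*b23 - v2*b13 + v3*b12 = (3)*(-3) - (-1)*(3) + (-1)*(2) = -8
vB = 5*e1 + 3*e2 + 12*e3 - 8*e123


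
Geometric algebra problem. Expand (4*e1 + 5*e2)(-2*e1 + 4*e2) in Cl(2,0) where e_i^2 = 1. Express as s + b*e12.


Expand: (4*e1 + 5*e2)(-2*e1 + 4*e2)
= 4*(-2)*e1e1 + 4*4*e1e2 + 5*(-2)*e2e1 + 5*4*e2e2
Using e1^2 = e2^2 = 1, e2e1 = -e1e2:
Scalar part s = 4*(-2) + 5*4 = -8 + 20 = 12
Bivector part b = 4*4 - 5*(-2) = 16 - (-10) = 26
uv = 12 + 26*e12


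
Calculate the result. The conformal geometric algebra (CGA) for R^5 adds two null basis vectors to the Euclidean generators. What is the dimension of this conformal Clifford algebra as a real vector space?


The conformal model of R^5 uses Cl(6,1): the 5 Euclidean generators plus two extra orthogonal generators e+ (e+^2 = +1) and e- (e-^2 = -1), from which the null vectors e0, einf are built.
Number of generators m = 5 + 2 = 7.
dim Cl(p,q) = 2^m = 2^7 = 128


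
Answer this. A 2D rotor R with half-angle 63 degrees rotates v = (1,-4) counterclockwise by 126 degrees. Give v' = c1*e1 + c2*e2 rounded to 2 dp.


Rotor R = cos(63deg) - sin(63deg)*e12
Rotation angle theta = 2 * 63 = 126 degrees
v' = R*v*~R rotates v by theta.
cos(126deg) = -0.5878, sin(126deg) = 0.8090
v'_1 = 1*cos(126deg) - (-4)*sin(126deg)
= 1*(-0.5878) - (-4)*0.8090
= 2.65
v'_2 = 1*sin(126deg) + (-4)*cos(126deg)
= 1*0.8090 + (-4)*(-0.5878)
= 3.16
v' = 2.65*e1 + 3.16*e2


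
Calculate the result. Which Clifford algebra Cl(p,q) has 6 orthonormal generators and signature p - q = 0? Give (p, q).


We need p + q = 6 and p - q = 0.
Adding: 2p = 6 + 0 = 6, so p = 3.
Then q = 6 - 3 = 3.
(p, q) = (3, 3)


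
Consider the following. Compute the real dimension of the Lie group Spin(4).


Spin(n) double-covers SO(n); both have Lie algebra so(n) of dimension n(n-1)/2.
n = 4
n(n-1) = 4 * 3 = 12
dim Spin(4) = 12/2 = 6


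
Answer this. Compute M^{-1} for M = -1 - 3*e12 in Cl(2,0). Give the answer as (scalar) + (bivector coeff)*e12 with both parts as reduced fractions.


M = -1 - 3*e12, where e12^2 = -1.
Since M commutes with its reverse ~M = a - b*e12, M * ~M = a^2 - b^2*e12^2 = a^2 + b^2.
So M^{-1} = ~M / (a^2 + b^2) = (a - b*e12)/(a^2 + b^2).
a^2 + b^2 = 1 + 9 = 10
Scalar part = -1/10 = -1/10
Bivector coeff = 3/10 = 3/10
M^{-1} = -1/10 + 3/10*e12


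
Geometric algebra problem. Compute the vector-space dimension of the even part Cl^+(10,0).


Even subalgebra dimension = 2^(n-1)
n = 10 + 0 = 10
2^(10 - 1) = 2^9 = 512
Verification: sum of C(10,k) for even k = 1 + 45 + 210 + 210 + 45 + 1 = 512
Result = 512


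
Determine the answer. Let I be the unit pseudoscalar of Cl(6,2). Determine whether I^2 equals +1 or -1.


The pseudoscalar I = e1...e_n (product of all n generators) of Cl(p,q) satisfies I^2 = (-1)^(q + n(n-1)/2).
p = 6, q = 2, n = p + q = 8
n(n-1)/2 = 8 * 7 / 2 = 28
Exponent = q + n(n-1)/2 = 2 + 28 = 30
I^2 = (-1)^30 = +1


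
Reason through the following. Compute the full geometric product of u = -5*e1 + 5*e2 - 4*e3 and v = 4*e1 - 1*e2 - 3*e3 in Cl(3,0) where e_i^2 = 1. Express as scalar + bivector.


In Cl(3,0): e_i^2 = 1, e_ie_j = -e_je_i for i != j.
Scalar part = u . v = (-5)*4 + 5*(-1) + (-4)*(-3)
= -20 + (-5) + 12 = -13
e12 coeff = (-5)*(-1) - 5*4 = 5 - 20 = -15
e13 coeff = (-5)*(-3) - (-4)*4 = 15 - (-16) = 31
e23 coeff = 5*(-3) - (-4)*(-1) = -15 - 4 = -19
uv = -13 - 15*e12 + 31*e13 - 19*e23


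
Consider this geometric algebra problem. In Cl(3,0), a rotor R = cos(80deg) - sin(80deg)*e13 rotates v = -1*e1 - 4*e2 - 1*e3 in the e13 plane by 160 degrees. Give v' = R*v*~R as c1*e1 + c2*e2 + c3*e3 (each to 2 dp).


Rotor R = cos(80deg) - sin(80deg)*e13
Rotation angle theta = 2 * 80 = 160 degrees in the e13 plane (e1 -> e3).
The component perpendicular to the plane (e2) is invariant: v'_2 = v2 = -4.00
cos(160deg) = -0.9397, sin(160deg) = 0.3420
v'_1 = v1*cos(theta) - v3*sin(theta) = -1*(-0.9397) - (-1)*0.3420 = 1.28
v'_3 = v1*sin(theta) + v3*cos(theta) = -1*0.3420 + (-1)*(-0.9397) = 0.60
v' = 1.28*e1 - 4.00*e2 + 0.60*e3


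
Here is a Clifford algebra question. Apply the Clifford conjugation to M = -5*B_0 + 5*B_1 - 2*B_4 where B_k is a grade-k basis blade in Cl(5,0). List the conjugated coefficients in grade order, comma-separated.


Clifford conjugate sign for grade k: (-1)^(k(k+1)/2)
Grade 0: (-1)^(0*1/2) = (-1)^0 = 1, coeff -5 -> -5
Grade 1: (-1)^(1*2/2) = (-1)^1 = -1, coeff 5 -> -5
Grade 4: (-1)^(4*5/2) = (-1)^10 = 1, coeff -2 -> -2
Conjugated coefficients: -5, -5, -2


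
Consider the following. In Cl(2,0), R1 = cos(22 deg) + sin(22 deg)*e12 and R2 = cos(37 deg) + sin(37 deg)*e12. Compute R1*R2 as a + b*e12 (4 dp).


Same-plane rotors commute and their half-angles add:
R1*R2 = cos(a1 + a2) + sin(a1 + a2)*e12.
a1 + a2 = 22 + 37 = 59 deg
cos(59 deg) = 0.5150
sin(59 deg) = 0.8572
R1*R2 = 0.5150 + 0.8572*e12


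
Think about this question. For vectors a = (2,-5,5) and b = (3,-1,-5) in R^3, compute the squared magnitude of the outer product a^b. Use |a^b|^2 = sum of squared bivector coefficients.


a wedge b = (a1*b2 - a2*b1)*e12 + (a1*b3 - a3*b1)*e13 + (a2*b3 - a3*b2)*e23
e12 coeff: 2*(-1) - (-5)*3 = -2 - (-15) = 13
e13 coeff: 2*(-5) - 5*3 = -10 - 15 = -25
e23 coeff: (-5)*(-5) - 5*(-1) = 25 - (-5) = 30
|a wedge b|^2 = 13^2 + (-25)^2 + 30^2
= 169 + 625 + 900
= 1694


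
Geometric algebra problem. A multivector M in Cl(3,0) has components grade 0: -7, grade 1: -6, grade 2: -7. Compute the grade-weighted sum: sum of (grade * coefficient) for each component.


Grade-weighted sum = sum of grade_k * coefficient_k
0*(-7) = 0
1*(-6) = -6
2*(-7) = -14
Total = 0 + (-6) + (-14) = -20


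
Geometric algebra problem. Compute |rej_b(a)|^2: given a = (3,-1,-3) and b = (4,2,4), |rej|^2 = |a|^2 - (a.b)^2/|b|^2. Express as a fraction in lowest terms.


|a|^2 = 3^2 + (-1)^2 + (-3)^2 = 19
|b|^2 = 4^2 + 2^2 + 4^2 = 36
a . b = 3*4 + (-1)*2 + (-3)*4 = -2
(a.b)^2 = (-2)^2 = 4
|rej|^2 = 19 - 4/36
= (684 - 4)/36
= 680/36
In lowest terms: 170/9


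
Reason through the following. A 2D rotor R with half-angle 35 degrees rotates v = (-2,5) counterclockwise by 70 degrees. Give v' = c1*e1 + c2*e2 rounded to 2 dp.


Rotor R = cos(35deg) - sin(35deg)*e12
Rotation angle theta = 2 * 35 = 70 degrees
v' = R*v*~R rotates v by theta.
cos(70deg) = 0.3420, sin(70deg) = 0.9397
v'_1 = -2*cos(70deg) - 5*sin(70deg)
= -2*0.3420 - 5*0.9397
= -5.38
v'_2 = -2*sin(70deg) + 5*cos(70deg)
= -2*0.9397 + 5*0.3420
= -0.17
v' = -5.38*e1 - 0.17*e2


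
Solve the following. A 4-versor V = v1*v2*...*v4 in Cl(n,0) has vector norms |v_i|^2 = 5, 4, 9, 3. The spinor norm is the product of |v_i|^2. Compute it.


Spinor norm N(V) = |v1|^2 * |v2|^2 * ... * |v4|^2
= 5 * 4 * 9 * 3
Running product: 5, 20, 180, 540
N(V) = 540


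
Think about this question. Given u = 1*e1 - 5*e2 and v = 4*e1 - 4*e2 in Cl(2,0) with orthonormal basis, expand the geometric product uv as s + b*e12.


Expand: (1*e1 - 5*e2)(4*e1 - 4*e2)
= 1*4*e1e1 + 1*(-4)*e1e2 + (-5)*4*e2e1 + (-5)*(-4)*e2e2
Using e1^2 = e2^2 = 1, e2e1 = -e1e2:
Scalar part s = 1*4 + (-5)*(-4) = 4 + 20 = 24
Bivector part b = 1*(-4) - (-5)*4 = -4 - (-20) = 16
uv = 24 + 16*e12


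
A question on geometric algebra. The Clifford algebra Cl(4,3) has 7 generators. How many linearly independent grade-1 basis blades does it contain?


Number of grade-k basis blades in Cl(p,q) with n = p + q is C(n, k).
n = 4 + 3 = 7
C(7, 1) = 7! / (1! * 6!)
= 5040 / (1 * 720)
= 7


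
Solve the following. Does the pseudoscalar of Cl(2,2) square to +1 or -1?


The pseudoscalar I = e1...e_n (product of all n generators) of Cl(p,q) satisfies I^2 = (-1)^(q + n(n-1)/2).
p = 2, q = 2, n = p + q = 4
n(n-1)/2 = 4 * 3 / 2 = 6
Exponent = q + n(n-1)/2 = 2 + 6 = 8
I^2 = (-1)^8 = +1


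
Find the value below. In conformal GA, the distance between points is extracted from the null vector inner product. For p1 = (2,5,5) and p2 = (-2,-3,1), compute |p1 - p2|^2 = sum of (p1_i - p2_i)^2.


p1 - p2 = (4, 8, 4)
|p1 - p2|^2 = 4^2 + 8^2 + 4^2
= 16 + 64 + 16
= 96


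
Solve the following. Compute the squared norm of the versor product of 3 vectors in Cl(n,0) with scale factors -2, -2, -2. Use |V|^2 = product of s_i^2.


Each vector v_i has |v_i|^2 = s_i^2
Squared scales: (-2)^2 = 4, (-2)^2 = 4, (-2)^2 = 4
|V|^2 = 4 * 4 * 4
= 64


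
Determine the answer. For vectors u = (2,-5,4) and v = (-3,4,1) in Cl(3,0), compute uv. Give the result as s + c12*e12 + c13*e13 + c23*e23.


In Cl(3,0): e_i^2 = 1, e_ie_j = -e_je_i for i != j.
Scalar part = u . v = 2*(-3) + (-5)*4 + 4*1
= -6 + (-20) + 4 = -22
e12 coeff = 2*4 - (-5)*(-3) = 8 - 15 = -7
e13 coeff = 2*1 - 4*(-3) = 2 - (-12) = 14
e23 coeff = (-5)*1 - 4*4 = -5 - 16 = -21
uv = -22 - 7*e12 + 14*e13 - 21*e23


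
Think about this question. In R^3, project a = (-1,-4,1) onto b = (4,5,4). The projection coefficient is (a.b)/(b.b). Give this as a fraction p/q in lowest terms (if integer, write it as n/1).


Projection coefficient = (a . b) / (b . b)
a . b = (-1)*4 + (-4)*5 + 1*4
= -4 + (-20) + 4 = -20
b . b = 4^2 + 5^2 + 4^2
= 16 + 25 + 16 = 57
Coefficient = -20/57
In lowest terms: -20/57


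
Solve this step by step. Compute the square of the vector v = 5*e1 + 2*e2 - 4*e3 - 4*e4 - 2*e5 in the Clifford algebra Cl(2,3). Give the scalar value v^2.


v^2 = sum of c_i^2 * e_i^2
Positive signature terms (e_i^2 = +1): 5^2 + 2^2 = 29
Negative signature terms (e_j^2 = -1): (-4)^2 + (-4)^2 + (-2)^2 = 36
v^2 = 29 - 36 = -7


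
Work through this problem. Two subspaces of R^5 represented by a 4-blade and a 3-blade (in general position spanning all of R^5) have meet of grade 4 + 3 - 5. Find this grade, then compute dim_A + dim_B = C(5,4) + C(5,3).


Meet grade = grade(A) + grade(B) - n
= 4 + 3 - 5 = 2
C(5,4) = 5
C(5,3) = 10
dim_A + dim_B = 5 + 10 = 15


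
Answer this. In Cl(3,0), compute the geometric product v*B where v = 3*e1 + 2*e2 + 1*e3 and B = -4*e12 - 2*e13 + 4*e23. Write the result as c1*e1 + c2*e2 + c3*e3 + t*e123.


vB has grade-1 (vector) and grade-3 (trivector) parts: vB = (v _| B) + (v ^ B).
Vector part <vB>_1:
  e1: -v2*b12 - v3*b13 = -(2)*(-4) - (1)*(-2) = 10
  e2: v1*b12 - v3*b23 = (3)*(-4) - (1)*(4) = -16
  e3: v1*b13 + v2*b23 = (3)*(-2) + (2)*(4) = 2
Trivector part <vB>_3:
  e123: v1*b23 - v2*b13 + v3*b12 = (3)*(4) - (2)*(-2) + (1)*(-4) = 12
vB = 10*e1 - 16*e2 + 2*e3 + 12*e123


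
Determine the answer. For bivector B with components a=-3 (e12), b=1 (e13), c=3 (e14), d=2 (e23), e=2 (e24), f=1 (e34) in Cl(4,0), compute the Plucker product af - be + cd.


Plucker relation: af - be + cd
a*f = (-3)*1 = -3
b*e = 1*2 = 2
c*d = 3*2 = 6
af - be + cd = -3 - 2 + 6
= 1


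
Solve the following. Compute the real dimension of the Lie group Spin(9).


Spin(n) double-covers SO(n); both have Lie algebra so(n) of dimension n(n-1)/2.
n = 9
n(n-1) = 9 * 8 = 72
dim Spin(9) = 72/2 = 36


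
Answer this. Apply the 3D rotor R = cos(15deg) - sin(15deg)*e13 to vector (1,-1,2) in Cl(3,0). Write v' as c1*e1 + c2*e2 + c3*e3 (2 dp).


Rotor R = cos(15deg) - sin(15deg)*e13
Rotation angle theta = 2 * 15 = 30 degrees in the e13 plane (e1 -> e3).
The component perpendicular to the plane (e2) is invariant: v'_2 = v2 = -1.00
cos(30deg) = 0.8660, sin(30deg) = 0.5000
v'_1 = v1*cos(theta) - v3*sin(theta) = 1*0.8660 - 2*0.5000 = -0.13
v'_3 = v1*sin(theta) + v3*cos(theta) = 1*0.5000 + 2*0.8660 = 2.23
v' = -0.13*e1 - 1.00*e2 + 2.23*e3


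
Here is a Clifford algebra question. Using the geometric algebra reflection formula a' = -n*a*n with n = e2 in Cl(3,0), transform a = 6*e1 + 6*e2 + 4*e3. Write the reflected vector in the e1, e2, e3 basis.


Reflection formula: a' = -n*a*n, with n = e2 (unit vector, n^2 = 1).
For reflection through hyperplane perp to e2:
The component along e2 flips sign, others stay.
a = (6, 6, 4)
a' = (6, -6, 4)
a' = 6*e1 - 6*e2 + 4*e3


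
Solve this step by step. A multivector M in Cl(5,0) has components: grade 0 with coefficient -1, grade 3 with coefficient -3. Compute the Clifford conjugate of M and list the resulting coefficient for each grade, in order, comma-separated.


Clifford conjugate sign for grade k: (-1)^(k(k+1)/2)
Grade 0: (-1)^(0*1/2) = (-1)^0 = 1, coeff -1 -> -1
Grade 3: (-1)^(3*4/2) = (-1)^6 = 1, coeff -3 -> -3
Conjugated coefficients: -1, -3


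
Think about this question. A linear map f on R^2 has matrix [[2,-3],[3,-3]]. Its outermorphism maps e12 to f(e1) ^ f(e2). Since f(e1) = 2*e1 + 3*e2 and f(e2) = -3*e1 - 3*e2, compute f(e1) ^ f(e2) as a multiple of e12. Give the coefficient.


The outermorphism of a linear map f sends e1^e2 to f(e1)^f(e2).
f(e1) = 2*e1 + 3*e2
f(e2) = -3*e1 - 3*e2
f(e1) ^ f(e2) = (2*e1 + 3*e2) ^ (-3*e1 - 3*e2)
= 2*(-3)*e12 + 3*(-3)*e21
= (-6 - (-9))*e12
= 3*e12
Coefficient = 3


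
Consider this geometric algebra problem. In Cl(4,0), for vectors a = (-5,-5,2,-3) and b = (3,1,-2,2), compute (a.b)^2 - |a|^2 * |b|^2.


a . b = (-5)*3 + (-5)*1 + 2*(-2) + (-3)*2
= -15 + (-5) + (-4) + (-6) = -30
|a|^2 = (-5)^2 + (-5)^2 + 2^2 + (-3)^2 = 63
|b|^2 = 3^2 + 1^2 + (-2)^2 + 2^2 = 18
(a.b)^2 = (-30)^2 = 900
|a|^2 * |b|^2 = 63 * 18 = 1134
Result = 900 - 1134 = -234


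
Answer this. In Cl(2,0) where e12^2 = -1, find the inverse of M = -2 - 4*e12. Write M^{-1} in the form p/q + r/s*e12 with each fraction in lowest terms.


M = -2 - 4*e12, where e12^2 = -1.
Since M commutes with its reverse ~M = a - b*e12, M * ~M = a^2 - b^2*e12^2 = a^2 + b^2.
So M^{-1} = ~M / (a^2 + b^2) = (a - b*e12)/(a^2 + b^2).
a^2 + b^2 = 4 + 16 = 20
Scalar part = -2/20 = -1/10
Bivector coeff = 4/20 = 1/5
M^{-1} = -1/10 + 1/5*e12


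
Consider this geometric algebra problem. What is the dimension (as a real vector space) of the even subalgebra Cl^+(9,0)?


Even subalgebra dimension = 2^(n-1)
n = 9 + 0 = 9
2^(9 - 1) = 2^8 = 256
Verification: sum of C(9,k) for even k = 1 + 36 + 126 + 84 + 9 = 256
Result = 256


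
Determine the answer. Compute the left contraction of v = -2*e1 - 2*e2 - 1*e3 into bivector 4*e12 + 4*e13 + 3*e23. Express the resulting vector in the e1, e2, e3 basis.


Left contraction v _| B = <vB>_1 (grade-1 part of the geometric product vB).
Using e1_|e12 = e2, e2_|e12 = -e1, e1_|e13 = e3, e3_|e13 = -e1, e2_|e23 = e3, e3_|e23 = -e2:
e1 coeff: -v2*b12 - v3*b13 = -(-2)*(4) - (-1)*(4) = 12
e2 coeff: v1*b12 - v3*b23 = (-2)*(4) - (-1)*(3) = -5
e3 coeff: v1*b13 + v2*b23 = (-2)*(4) + (-2)*(3) = -14
v _| B = 12*e1 - 5*e2 - 14*e3


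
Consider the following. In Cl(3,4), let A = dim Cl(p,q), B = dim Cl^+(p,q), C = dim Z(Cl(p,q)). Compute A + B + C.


n = 3 + 4 = 7
Total dim = 2^7 = 128
Even subalgebra dim = 2^6 = 64
n is odd, so center dim = 2
Sum = 128 + 64 + 2 = 194


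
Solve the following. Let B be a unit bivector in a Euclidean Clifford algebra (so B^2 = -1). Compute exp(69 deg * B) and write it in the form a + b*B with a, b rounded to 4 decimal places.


For a unit bivector B with B^2 = -1, the exponential series gives
e^(theta*B) = cos(theta) + sin(theta)*B (the GA analogue of Euler's formula).
theta = 69 degrees = 1.204277 rad
cos(69 deg) = 0.3584
sin(69 deg) = 0.9336
exp(theta*B) = 0.3584 + 0.9336*B


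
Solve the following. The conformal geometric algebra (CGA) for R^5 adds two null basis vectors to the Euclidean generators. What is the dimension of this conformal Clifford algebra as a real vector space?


The conformal model of R^5 uses Cl(6,1): the 5 Euclidean generators plus two extra orthogonal generators e+ (e+^2 = +1) and e- (e-^2 = -1), from which the null vectors e0, einf are built.
Number of generators m = 5 + 2 = 7.
dim Cl(p,q) = 2^m = 2^7 = 128


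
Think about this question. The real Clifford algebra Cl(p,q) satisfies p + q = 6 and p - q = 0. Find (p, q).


We need p + q = 6 and p - q = 0.
Adding: 2p = 6 + 0 = 6, so p = 3.
Then q = 6 - 3 = 3.
(p, q) = (3, 3)


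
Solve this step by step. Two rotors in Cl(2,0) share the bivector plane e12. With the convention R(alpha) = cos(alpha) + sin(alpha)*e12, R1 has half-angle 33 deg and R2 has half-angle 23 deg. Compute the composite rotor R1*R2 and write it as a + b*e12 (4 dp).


Same-plane rotors commute and their half-angles add:
R1*R2 = cos(a1 + a2) + sin(a1 + a2)*e12.
a1 + a2 = 33 + 23 = 56 deg
cos(56 deg) = 0.5592
sin(56 deg) = 0.8290
R1*R2 = 0.5592 + 0.8290*e12


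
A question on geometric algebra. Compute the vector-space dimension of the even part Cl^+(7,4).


Even subalgebra dimension = 2^(n-1)
n = 7 + 4 = 11
2^(11 - 1) = 2^10 = 1024
Verification: sum of C(11,k) for even k = 1 + 55 + 330 + 462 + 165 + 11 = 1024
Result = 1024


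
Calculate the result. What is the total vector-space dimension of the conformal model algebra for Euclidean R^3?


The conformal model of R^3 uses Cl(4,1): the 3 Euclidean generators plus two extra orthogonal generators e+ (e+^2 = +1) and e- (e-^2 = -1), from which the null vectors e0, einf are built.
Number of generators m = 3 + 2 = 5.
dim Cl(p,q) = 2^m = 2^5 = 32


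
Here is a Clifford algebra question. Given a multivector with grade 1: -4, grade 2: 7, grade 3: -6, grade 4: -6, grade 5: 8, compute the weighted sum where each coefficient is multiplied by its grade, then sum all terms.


Grade-weighted sum = sum of grade_k * coefficient_k
1*(-4) = -4
2*7 = 14
3*(-6) = -18
4*(-6) = -24
5*8 = 40
Total = -4 + 14 + (-18) + (-24) + 40 = 8


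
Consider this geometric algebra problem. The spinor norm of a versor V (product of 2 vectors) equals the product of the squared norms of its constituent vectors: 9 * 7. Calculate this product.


Spinor norm N(V) = |v1|^2 * |v2|^2 * ... * |v2|^2
= 9 * 7
Running product: 9, 63
N(V) = 63


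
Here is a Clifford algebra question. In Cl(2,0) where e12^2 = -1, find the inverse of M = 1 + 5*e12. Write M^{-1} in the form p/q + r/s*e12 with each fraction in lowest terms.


M = 1 + 5*e12, where e12^2 = -1.
Since M commutes with its reverse ~M = a - b*e12, M * ~M = a^2 - b^2*e12^2 = a^2 + b^2.
So M^{-1} = ~M / (a^2 + b^2) = (a - b*e12)/(a^2 + b^2).
a^2 + b^2 = 1 + 25 = 26
Scalar part = 1/26 = 1/26
Bivector coeff = -5/26 = -5/26
M^{-1} = 1/26 - 5/26*e12


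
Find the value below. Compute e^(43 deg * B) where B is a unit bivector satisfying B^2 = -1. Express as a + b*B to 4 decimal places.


For a unit bivector B with B^2 = -1, the exponential series gives
e^(theta*B) = cos(theta) + sin(theta)*B (the GA analogue of Euler's formula).
theta = 43 degrees = 0.750492 rad
cos(43 deg) = 0.7314
sin(43 deg) = 0.6820
exp(theta*B) = 0.7314 + 0.6820*B


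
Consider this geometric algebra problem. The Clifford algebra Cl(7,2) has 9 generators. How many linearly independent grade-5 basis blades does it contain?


Number of grade-k basis blades in Cl(p,q) with n = p + q is C(n, k).
n = 7 + 2 = 9
C(9, 5) = 9! / (5! * 4!)
= 362880 / (120 * 24)
= 126


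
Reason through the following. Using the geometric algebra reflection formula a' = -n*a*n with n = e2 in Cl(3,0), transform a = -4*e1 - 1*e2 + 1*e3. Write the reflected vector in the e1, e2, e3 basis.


Reflection formula: a' = -n*a*n, with n = e2 (unit vector, n^2 = 1).
For reflection through hyperplane perp to e2:
The component along e2 flips sign, others stay.
a = (-4, -1, 1)
a' = (-4, 1, 1)
a' = -4*e1 + 1*e2 + 1*e3


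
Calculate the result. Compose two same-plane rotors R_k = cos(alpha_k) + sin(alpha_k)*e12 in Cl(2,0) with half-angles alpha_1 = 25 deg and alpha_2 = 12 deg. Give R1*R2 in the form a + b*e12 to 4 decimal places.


Same-plane rotors commute and their half-angles add:
R1*R2 = cos(a1 + a2) + sin(a1 + a2)*e12.
a1 + a2 = 25 + 12 = 37 deg
cos(37 deg) = 0.7986
sin(37 deg) = 0.6018
R1*R2 = 0.7986 + 0.6018*e12


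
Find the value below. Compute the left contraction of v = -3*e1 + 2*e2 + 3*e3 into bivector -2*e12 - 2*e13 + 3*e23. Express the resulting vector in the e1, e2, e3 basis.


Left contraction v _| B = <vB>_1 (grade-1 part of the geometric product vB).
Using e1_|e12 = e2, e2_|e12 = -e1, e1_|e13 = e3, e3_|e13 = -e1, e2_|e23 = e3, e3_|e23 = -e2:
e1 coeff: -v2*b12 - v3*b13 = -(2)*(-2) - (3)*(-2) = 10
e2 coeff: v1*b12 - v3*b23 = (-3)*(-2) - (3)*(3) = -3
e3 coeff: v1*b13 + v2*b23 = (-3)*(-2) + (2)*(3) = 12
v _| B = 10*e1 - 3*e2 + 12*e3


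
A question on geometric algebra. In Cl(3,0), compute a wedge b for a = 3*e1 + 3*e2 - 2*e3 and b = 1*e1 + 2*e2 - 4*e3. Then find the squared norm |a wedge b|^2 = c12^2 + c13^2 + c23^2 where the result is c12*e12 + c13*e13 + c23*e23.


a wedge b = (a1*b2 - a2*b1)*e12 + (a1*b3 - a3*b1)*e13 + (a2*b3 - a3*b2)*e23
e12 coeff: 3*2 - 3*1 = 6 - 3 = 3
e13 coeff: 3*(-4) - (-2)*1 = -12 - (-2) = -10
e23 coeff: 3*(-4) - (-2)*2 = -12 - (-4) = -8
|a wedge b|^2 = 3^2 + (-10)^2 + (-8)^2
= 9 + 100 + 64
= 173


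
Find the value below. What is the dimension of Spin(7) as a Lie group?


Spin(n) double-covers SO(n); both have Lie algebra so(n) of dimension n(n-1)/2.
n = 7
n(n-1) = 7 * 6 = 42
dim Spin(7) = 42/2 = 21


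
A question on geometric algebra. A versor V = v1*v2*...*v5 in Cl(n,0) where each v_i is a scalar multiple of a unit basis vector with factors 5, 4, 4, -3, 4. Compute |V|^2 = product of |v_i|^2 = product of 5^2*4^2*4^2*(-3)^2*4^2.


Each vector v_i has |v_i|^2 = s_i^2
Squared scales: 5^2 = 25, 4^2 = 16, 4^2 = 16, (-3)^2 = 9, 4^2 = 16
|V|^2 = 25 * 16 * 16 * 9 * 16
= 921600


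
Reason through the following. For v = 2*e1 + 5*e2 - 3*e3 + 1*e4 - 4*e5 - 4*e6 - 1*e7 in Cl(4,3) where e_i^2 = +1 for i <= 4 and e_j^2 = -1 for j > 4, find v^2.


v^2 = sum of c_i^2 * e_i^2
Positive signature terms (e_i^2 = +1): 2^2 + 5^2 + (-3)^2 + 1^2 = 39
Negative signature terms (e_j^2 = -1): (-4)^2 + (-4)^2 + (-1)^2 = 33
v^2 = 39 - 33 = 6


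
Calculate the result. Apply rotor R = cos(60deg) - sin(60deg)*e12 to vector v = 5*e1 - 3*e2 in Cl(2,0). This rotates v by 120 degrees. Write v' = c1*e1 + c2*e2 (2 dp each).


Rotor R = cos(60deg) - sin(60deg)*e12
Rotation angle theta = 2 * 60 = 120 degrees
v' = R*v*~R rotates v by theta.
cos(120deg) = -0.5000, sin(120deg) = 0.8660
v'_1 = 5*cos(120deg) - (-3)*sin(120deg)
= 5*(-0.5000) - (-3)*0.8660
= 0.10
v'_2 = 5*sin(120deg) + (-3)*cos(120deg)
= 5*0.8660 + (-3)*(-0.5000)
= 5.83
v' = 0.10*e1 + 5.83*e2
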